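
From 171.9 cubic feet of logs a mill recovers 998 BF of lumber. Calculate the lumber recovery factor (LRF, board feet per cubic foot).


Formula: LRF = Lumber Output (BF) / Log Input (ft^3)
LRF = 998 BF / 171.9 ft^3
LRF = 5.81 BF/ft^3

5.81


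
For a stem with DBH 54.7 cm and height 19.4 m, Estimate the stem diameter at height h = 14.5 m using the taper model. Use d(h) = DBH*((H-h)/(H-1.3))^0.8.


Taper: d(h) = DBH * ((H - h) / (H - 1.3))^0.8
Numerator = H - h = 19.4 - 14.5 = 4.9 m
Denominator = H - 1.3 = 19.4 - 1.3 = 18.1 m
Ratio = 4.9 / 18.1 = 0.27072
d = 54.7 * 0.27072^0.8 = 19.2 cm

19.2


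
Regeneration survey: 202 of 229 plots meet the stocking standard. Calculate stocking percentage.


Formula: Stocking % = stocked plots / total plots * 100
Stocking = 202 / 229 * 100
Stocking = 0.8821 * 100 = 88.2%

88.2


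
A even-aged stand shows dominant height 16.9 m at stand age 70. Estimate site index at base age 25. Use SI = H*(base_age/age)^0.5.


Formula: SI = H_dom * (base_age / age)^0.5
Age ratio = 25 / 70 = 0.35714
sqrt(age_ratio) = 0.59761
SI = 16.9 * 0.59761 = 10.1 m

10.1


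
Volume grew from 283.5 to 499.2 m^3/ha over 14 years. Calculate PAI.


Formula: PAI = (V_T2 - V_T1) / (T2 - T1)
Volume increment = 499.2 - 283.5 = 215.7 m^3/ha
PAI = 215.7 / 14 = 15.41 m^3/ha/year

15.41


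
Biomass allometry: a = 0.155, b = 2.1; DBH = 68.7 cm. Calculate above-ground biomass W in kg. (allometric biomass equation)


Formula: W = a * DBH^b  (allometric power law)
DBH^b = 68.7^2.1 = 7204.588
W = 0.155 * 7204.588 = 1116.7 kg

1116.7


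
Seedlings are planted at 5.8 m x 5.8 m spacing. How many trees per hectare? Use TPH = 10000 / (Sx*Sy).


Formula: TPH = 10000 m^2/ha / (spacing_x * spacing_y)
Area per tree = 5.8 m * 5.8 m = 33.64 m^2
TPH = 10000 / 33.64 = 297 trees/ha

297


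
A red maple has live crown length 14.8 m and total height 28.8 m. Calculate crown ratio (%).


Formula: Crown Ratio = (Crown Length / Total Height) * 100
CR = (14.8 m / 28.8 m) * 100
CR = 0.5139 * 100 = 51.4%

51.4


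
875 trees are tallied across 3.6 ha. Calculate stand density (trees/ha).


Formula: Stand Density = N_trees / Area_ha
Density = 875 trees / 3.6 ha
Density = 243 trees/ha

243


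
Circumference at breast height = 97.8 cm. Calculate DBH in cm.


Formula: DBH = C / pi
DBH = 97.8 / pi
pi = 3.14159...
DBH = 31.1 cm

31.1


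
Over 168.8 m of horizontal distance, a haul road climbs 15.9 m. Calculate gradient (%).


Formula: Gradient = rise / run * 100
Gradient = 15.9 / 168.8 * 100 = 9.4%

9.4


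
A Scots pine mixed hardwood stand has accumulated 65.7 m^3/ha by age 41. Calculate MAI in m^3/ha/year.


Formula: MAI = Total Volume / Stand Age
MAI = 65.7 m^3/ha / 41 years
MAI = 1.6 m^3/ha/year

1.6


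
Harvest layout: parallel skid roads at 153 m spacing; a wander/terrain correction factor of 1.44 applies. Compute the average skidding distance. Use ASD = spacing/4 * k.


Formula: ASD = (spacing / 4) * correction
Uncorrected distance = spacing / 4 = 153 / 4 = 38.25 m
ASD = 38.25 * 1.44 = 55 m

55


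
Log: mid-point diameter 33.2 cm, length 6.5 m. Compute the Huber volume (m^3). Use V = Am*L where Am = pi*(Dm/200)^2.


Huber: V = Am * L,  Am = pi*(Dm/200)^2
Am = pi*(33.2/200)^2 = 0.08657 m^2
V = 0.08657*6.5 = 0.5627 m^3

0.5627


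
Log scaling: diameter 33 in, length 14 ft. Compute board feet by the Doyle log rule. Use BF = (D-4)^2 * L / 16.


Doyle: BF = (D - 4)^2 * L / 16
Adjusted diameter = 33 - 4 = 29 in
(D-4)^2 = 29^2 = 841
BF = 841 * 14 / 16 = 736 BF

736


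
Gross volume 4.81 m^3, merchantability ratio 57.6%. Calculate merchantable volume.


Formula: MV = V_total * (merchantable_pct / 100)
Merchantable fraction = 57.6% / 100 = 0.576
MV = 4.81 m^3 * 0.576 = 2.771 m^3

2.771


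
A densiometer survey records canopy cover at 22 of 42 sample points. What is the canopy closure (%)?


Formula: Canopy closure = covered points / total points * 100
Closure = 22 / 42 * 100
Closure = 0.5238 * 100 = 52.4%

52.4


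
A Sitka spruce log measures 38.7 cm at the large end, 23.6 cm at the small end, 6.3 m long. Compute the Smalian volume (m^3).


Smalian: V = (A1 + A2)/2 * L,  A = pi*(D/200)^2
A1 = pi*(38.7/200)^2 = 0.117628 m^2
A2 = pi*(23.6/200)^2 = 0.043744 m^2
V = (0.117628+0.043744)/2*6.3 = 0.5083 m^3

0.5083


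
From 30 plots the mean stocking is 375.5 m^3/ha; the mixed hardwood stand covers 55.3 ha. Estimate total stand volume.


Formula: Total Volume = Mean Volume per ha * Total Area
Total Volume = 375.5 m^3/ha * 55.3 ha
Total Volume = 20765 m^3

20765


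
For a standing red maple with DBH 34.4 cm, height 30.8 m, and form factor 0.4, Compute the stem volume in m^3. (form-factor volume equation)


Formula: V = pi * (DBH/200)^2 * H * ff
Radius = DBH/200 = 34.4/200 = 0.172 m
Radius^2 = 0.172^2 = 0.029584 m^2
V = pi * 0.029584 * 30.8 * 0.4
V = 1.145 m^3

1.145


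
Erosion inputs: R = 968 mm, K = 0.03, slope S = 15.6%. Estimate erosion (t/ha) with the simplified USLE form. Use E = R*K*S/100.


Formula: E = R * K * S / 100  (simplified USLE)
R * K = 968 * 0.03 = 29.04
E = 29.04 * 15.6 / 100 = 4.53 t/ha

4.53


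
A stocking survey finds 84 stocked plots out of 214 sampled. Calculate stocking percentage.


Formula: Stocking % = stocked plots / total plots * 100
Stocking = 84 / 214 * 100
Stocking = 0.3925 * 100 = 39.3%

39.3


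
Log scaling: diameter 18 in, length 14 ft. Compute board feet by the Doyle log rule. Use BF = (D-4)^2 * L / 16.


Doyle: BF = (D - 4)^2 * L / 16
Adjusted diameter = 18 - 4 = 14 in
(D-4)^2 = 14^2 = 196
BF = 196 * 14 / 16 = 172 BF

172


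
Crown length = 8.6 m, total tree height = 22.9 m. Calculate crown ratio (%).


Formula: Crown Ratio = (Crown Length / Total Height) * 100
CR = (8.6 m / 22.9 m) * 100
CR = 0.3755 * 100 = 37.6%

37.6


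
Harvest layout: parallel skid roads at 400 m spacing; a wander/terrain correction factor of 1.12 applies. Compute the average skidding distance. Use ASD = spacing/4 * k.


Formula: ASD = (spacing / 4) * correction
Uncorrected distance = spacing / 4 = 400 / 4 = 100 m
ASD = 100 * 1.12 = 112 m

112


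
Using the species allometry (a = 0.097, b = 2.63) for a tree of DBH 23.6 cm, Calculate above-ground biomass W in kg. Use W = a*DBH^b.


Formula: W = a * DBH^b  (allometric power law)
DBH^b = 23.6^2.63 = 4080.9246
W = 0.097 * 4080.9246 = 395.8 kg

395.8


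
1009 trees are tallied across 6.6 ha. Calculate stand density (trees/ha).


Formula: Stand Density = N_trees / Area_ha
Density = 1009 trees / 6.6 ha
Density = 153 trees/ha

153


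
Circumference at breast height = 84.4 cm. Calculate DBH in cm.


Formula: DBH = C / pi
DBH = 84.4 / pi
pi = 3.14159...
DBH = 26.9 cm

26.9


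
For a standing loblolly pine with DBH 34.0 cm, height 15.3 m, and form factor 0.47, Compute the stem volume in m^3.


Formula: V = pi * (DBH/200)^2 * H * ff
Radius = DBH/200 = 34.0/200 = 0.17 m
Radius^2 = 0.17^2 = 0.0289 m^2
V = pi * 0.0289 * 15.3 * 0.47
V = 0.653 m^3

0.653


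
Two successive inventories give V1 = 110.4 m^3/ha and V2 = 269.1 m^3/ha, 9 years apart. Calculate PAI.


Formula: PAI = (V_T2 - V_T1) / (T2 - T1)
Volume increment = 269.1 - 110.4 = 158.7 m^3/ha
PAI = 158.7 / 9 = 17.63 m^3/ha/year

17.63


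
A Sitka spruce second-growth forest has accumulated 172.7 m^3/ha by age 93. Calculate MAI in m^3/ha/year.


Formula: MAI = Total Volume / Stand Age
MAI = 172.7 m^3/ha / 93 years
MAI = 1.86 m^3/ha/year

1.86


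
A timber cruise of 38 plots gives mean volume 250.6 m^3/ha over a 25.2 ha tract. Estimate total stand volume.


Formula: Total Volume = Mean Volume per ha * Total Area
Total Volume = 250.6 m^3/ha * 25.2 ha
Total Volume = 6315 m^3

6315


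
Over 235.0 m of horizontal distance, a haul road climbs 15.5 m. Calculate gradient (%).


Formula: Gradient = rise / run * 100
Gradient = 15.5 / 235.0 * 100 = 6.6%

6.6


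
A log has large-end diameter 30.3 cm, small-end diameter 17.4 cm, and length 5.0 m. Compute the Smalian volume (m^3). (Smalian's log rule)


Smalian: V = (A1 + A2)/2 * L,  A = pi*(D/200)^2
A1 = pi*(30.3/200)^2 = 0.072107 m^2
A2 = pi*(17.4/200)^2 = 0.023779 m^2
V = (0.072107+0.023779)/2*5.0 = 0.2397 m^3

0.2397


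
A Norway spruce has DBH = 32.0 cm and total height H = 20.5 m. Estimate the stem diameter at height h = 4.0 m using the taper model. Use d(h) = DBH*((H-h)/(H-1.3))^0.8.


Taper: d(h) = DBH * ((H - h) / (H - 1.3))^0.8
Numerator = H - h = 20.5 - 4.0 = 16.5 m
Denominator = H - 1.3 = 20.5 - 1.3 = 19.2 m
Ratio = 16.5 / 19.2 = 0.85938
d = 32.0 * 0.85938^0.8 = 28.3 cm

28.3


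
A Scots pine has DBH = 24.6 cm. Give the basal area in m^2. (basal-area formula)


Formula: BA = pi * (DBH/2)^2 / 10000  (cm^2 to m^2)
Radius = DBH/2 = 24.6/2 = 12.3 cm
BA = pi * 12.3^2 / 10000
   = 475.2916 cm^2 / 10000
   = 0.0475 m^2

0.0475


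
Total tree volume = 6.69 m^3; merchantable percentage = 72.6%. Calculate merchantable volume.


Formula: MV = V_total * (merchantable_pct / 100)
Merchantable fraction = 72.6% / 100 = 0.726
MV = 6.69 m^3 * 0.726 = 4.857 m^3

4.857


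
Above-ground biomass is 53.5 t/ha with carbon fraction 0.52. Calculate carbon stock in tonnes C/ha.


Formula: Carbon Stock = Biomass * Carbon Fraction
C = 53.5 t/ha * 0.52
C = 27.8 t C/ha

27.8


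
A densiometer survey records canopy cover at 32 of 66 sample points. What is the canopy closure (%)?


Formula: Canopy closure = covered points / total points * 100
Closure = 32 / 66 * 100
Closure = 0.4848 * 100 = 48.5%

48.5


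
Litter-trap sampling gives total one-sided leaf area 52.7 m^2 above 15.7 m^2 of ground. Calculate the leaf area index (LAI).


Formula: LAI = total leaf area / ground area  (dimensionless)
LAI = 52.7 m^2 / 15.7 m^2
LAI = 3.36

3.36


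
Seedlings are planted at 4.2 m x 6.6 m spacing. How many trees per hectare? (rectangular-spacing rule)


Formula: TPH = 10000 m^2/ha / (spacing_x * spacing_y)
Area per tree = 4.2 m * 6.6 m = 27.72 m^2
TPH = 10000 / 27.72 = 361 trees/ha

361


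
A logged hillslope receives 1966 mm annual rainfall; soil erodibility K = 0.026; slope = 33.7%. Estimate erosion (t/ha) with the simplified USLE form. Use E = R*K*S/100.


Formula: E = R * K * S / 100  (simplified USLE)
R * K = 1966 * 0.026 = 51.116
E = 51.116 * 33.7 / 100 = 17.23 t/ha

17.23


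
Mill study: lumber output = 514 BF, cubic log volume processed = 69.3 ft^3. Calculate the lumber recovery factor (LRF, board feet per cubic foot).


Formula: LRF = Lumber Output (BF) / Log Input (ft^3)
LRF = 514 BF / 69.3 ft^3
LRF = 7.42 BF/ft^3

7.42


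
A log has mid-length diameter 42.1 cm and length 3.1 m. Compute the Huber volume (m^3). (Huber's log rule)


Huber: V = Am * L,  Am = pi*(Dm/200)^2
Am = pi*(42.1/200)^2 = 0.139205 m^2
V = 0.139205*3.1 = 0.4315 m^3

0.4315


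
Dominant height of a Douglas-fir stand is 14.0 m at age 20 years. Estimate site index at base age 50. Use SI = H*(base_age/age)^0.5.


Formula: SI = H_dom * (base_age / age)^0.5
Age ratio = 50 / 20 = 2.5
sqrt(age_ratio) = 1.58114
SI = 14.0 * 1.58114 = 22.1 m

22.1


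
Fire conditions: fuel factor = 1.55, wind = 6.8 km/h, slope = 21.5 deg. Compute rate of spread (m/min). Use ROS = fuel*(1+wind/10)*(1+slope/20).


Formula: ROS = fuel * (1 + wind/10) * (1 + slope/20)
Wind factor = 1 + 6.8/10 = 1.68
Slope factor = 1 + 21.5/20 = 2.075
ROS = 1.55 * 1.68 * 2.075 = 5.4 m/min

5.4


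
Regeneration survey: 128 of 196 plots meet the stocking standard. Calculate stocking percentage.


Formula: Stocking % = stocked plots / total plots * 100
Stocking = 128 / 196 * 100
Stocking = 0.6531 * 100 = 65.3%

65.3


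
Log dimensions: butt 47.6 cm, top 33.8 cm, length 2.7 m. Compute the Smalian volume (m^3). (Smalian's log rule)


Smalian: V = (A1 + A2)/2 * L,  A = pi*(D/200)^2
A1 = pi*(47.6/200)^2 = 0.177952 m^2
A2 = pi*(33.8/200)^2 = 0.089727 m^2
V = (0.177952+0.089727)/2*2.7 = 0.3614 m^3

0.3614


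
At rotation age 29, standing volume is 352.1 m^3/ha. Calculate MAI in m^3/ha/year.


Formula: MAI = Total Volume / Stand Age
MAI = 352.1 m^3/ha / 29 years
MAI = 12.14 m^3/ha/year

12.14


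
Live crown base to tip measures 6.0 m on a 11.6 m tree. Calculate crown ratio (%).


Formula: Crown Ratio = (Crown Length / Total Height) * 100
CR = (6.0 m / 11.6 m) * 100
CR = 0.5172 * 100 = 51.7%

51.7


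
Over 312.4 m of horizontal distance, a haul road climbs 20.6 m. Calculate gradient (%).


Formula: Gradient = rise / run * 100
Gradient = 20.6 / 312.4 * 100 = 6.6%

6.6


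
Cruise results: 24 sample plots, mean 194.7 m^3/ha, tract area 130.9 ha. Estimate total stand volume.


Formula: Total Volume = Mean Volume per ha * Total Area
Total Volume = 194.7 m^3/ha * 130.9 ha
Total Volume = 25486 m^3

25486


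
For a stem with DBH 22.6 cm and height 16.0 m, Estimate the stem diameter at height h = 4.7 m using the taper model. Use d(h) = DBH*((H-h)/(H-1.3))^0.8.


Taper: d(h) = DBH * ((H - h) / (H - 1.3))^0.8
Numerator = H - h = 16.0 - 4.7 = 11.3 m
Denominator = H - 1.3 = 16.0 - 1.3 = 14.7 m
Ratio = 11.3 / 14.7 = 0.76871
d = 22.6 * 0.76871^0.8 = 18.3 cm

18.3


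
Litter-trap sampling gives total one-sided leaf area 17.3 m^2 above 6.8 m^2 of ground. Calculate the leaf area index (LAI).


Formula: LAI = total leaf area / ground area  (dimensionless)
LAI = 17.3 m^2 / 6.8 m^2
LAI = 2.54

2.54


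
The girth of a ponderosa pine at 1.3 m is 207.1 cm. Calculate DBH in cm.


Formula: DBH = C / pi
DBH = 207.1 / pi
pi = 3.14159...
DBH = 65.9 cm

65.9


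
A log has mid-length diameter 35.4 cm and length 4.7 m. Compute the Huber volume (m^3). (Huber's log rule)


Huber: V = Am * L,  Am = pi*(Dm/200)^2
Am = pi*(35.4/200)^2 = 0.098423 m^2
V = 0.098423*4.7 = 0.4626 m^3

0.4626


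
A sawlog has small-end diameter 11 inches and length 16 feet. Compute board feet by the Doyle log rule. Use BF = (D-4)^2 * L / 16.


Doyle: BF = (D - 4)^2 * L / 16
Adjusted diameter = 11 - 4 = 7 in
(D-4)^2 = 7^2 = 49
BF = 49 * 16 / 16 = 49 BF

49


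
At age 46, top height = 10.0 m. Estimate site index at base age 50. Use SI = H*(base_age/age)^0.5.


Formula: SI = H_dom * (base_age / age)^0.5
Age ratio = 50 / 46 = 1.08696
sqrt(age_ratio) = 1.04257
SI = 10.0 * 1.04257 = 10.4 m

10.4


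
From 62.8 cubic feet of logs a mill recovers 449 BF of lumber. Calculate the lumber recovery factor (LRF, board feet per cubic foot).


Formula: LRF = Lumber Output (BF) / Log Input (ft^3)
LRF = 449 BF / 62.8 ft^3
LRF = 7.15 BF/ft^3

7.15


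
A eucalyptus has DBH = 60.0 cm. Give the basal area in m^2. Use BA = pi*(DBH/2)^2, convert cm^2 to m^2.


Formula: BA = pi * (DBH/2)^2 / 10000  (cm^2 to m^2)
Radius = DBH/2 = 60.0/2 = 30.0 cm
BA = pi * 30.0^2 / 10000
   = 2827.4334 cm^2 / 10000
   = 0.2827 m^2

0.2827


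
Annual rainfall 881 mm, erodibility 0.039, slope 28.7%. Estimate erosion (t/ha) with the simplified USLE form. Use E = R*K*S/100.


Formula: E = R * K * S / 100  (simplified USLE)
R * K = 881 * 0.039 = 34.359
E = 34.359 * 28.7 / 100 = 9.86 t/ha

9.86


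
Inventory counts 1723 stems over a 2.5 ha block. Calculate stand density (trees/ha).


Formula: Stand Density = N_trees / Area_ha
Density = 1723 trees / 2.5 ha
Density = 689 trees/ha

689


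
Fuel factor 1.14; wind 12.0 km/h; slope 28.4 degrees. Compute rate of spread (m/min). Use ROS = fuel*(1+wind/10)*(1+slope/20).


Formula: ROS = fuel * (1 + wind/10) * (1 + slope/20)
Wind factor = 1 + 12.0/10 = 2.2
Slope factor = 1 + 28.4/20 = 2.42
ROS = 1.14 * 2.2 * 2.42 = 6.07 m/min

6.07


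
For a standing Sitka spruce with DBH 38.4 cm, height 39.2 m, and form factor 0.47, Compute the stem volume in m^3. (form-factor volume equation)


Formula: V = pi * (DBH/200)^2 * H * ff
Radius = DBH/200 = 38.4/200 = 0.192 m
Radius^2 = 0.192^2 = 0.036864 m^2
V = pi * 0.036864 * 39.2 * 0.47
V = 2.134 m^3

2.134


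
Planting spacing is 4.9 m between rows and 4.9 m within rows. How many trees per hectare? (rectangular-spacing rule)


Formula: TPH = 10000 m^2/ha / (spacing_x * spacing_y)
Area per tree = 4.9 m * 4.9 m = 24.01 m^2
TPH = 10000 / 24.01 = 416 trees/ha

416


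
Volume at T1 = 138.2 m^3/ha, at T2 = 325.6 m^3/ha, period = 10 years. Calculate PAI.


Formula: PAI = (V_T2 - V_T1) / (T2 - T1)
Volume increment = 325.6 - 138.2 = 187.4 m^3/ha
PAI = 187.4 / 10 = 18.74 m^3/ha/year

18.74


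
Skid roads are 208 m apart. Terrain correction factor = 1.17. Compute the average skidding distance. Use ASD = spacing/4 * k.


Formula: ASD = (spacing / 4) * correction
Uncorrected distance = spacing / 4 = 208 / 4 = 52 m
ASD = 52 * 1.17 = 61 m

61


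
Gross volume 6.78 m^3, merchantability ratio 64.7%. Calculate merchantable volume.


Formula: MV = V_total * (merchantable_pct / 100)
Merchantable fraction = 64.7% / 100 = 0.647
MV = 6.78 m^3 * 0.647 = 4.387 m^3

4.387


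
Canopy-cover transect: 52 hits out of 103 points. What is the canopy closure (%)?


Formula: Canopy closure = covered points / total points * 100
Closure = 52 / 103 * 100
Closure = 0.5049 * 100 = 50.5%

50.5


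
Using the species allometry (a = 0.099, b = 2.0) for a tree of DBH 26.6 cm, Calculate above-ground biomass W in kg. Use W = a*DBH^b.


Formula: W = a * DBH^b  (allometric power law)
DBH^b = 26.6^2.0 = 707.56
W = 0.099 * 707.56 = 70.0 kg

70.0


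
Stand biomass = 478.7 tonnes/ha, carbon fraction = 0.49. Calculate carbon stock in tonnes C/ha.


Formula: Carbon Stock = Biomass * Carbon Fraction
C = 478.7 t/ha * 0.49
C = 234.6 t C/ha

234.6


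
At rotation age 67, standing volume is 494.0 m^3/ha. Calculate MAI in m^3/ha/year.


Formula: MAI = Total Volume / Stand Age
MAI = 494.0 m^3/ha / 67 years
MAI = 7.37 m^3/ha/year

7.37


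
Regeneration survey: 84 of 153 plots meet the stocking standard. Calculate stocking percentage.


Formula: Stocking % = stocked plots / total plots * 100
Stocking = 84 / 153 * 100
Stocking = 0.549 * 100 = 54.9%

54.9


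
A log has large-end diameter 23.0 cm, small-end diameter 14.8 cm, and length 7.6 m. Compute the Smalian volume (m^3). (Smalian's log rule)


Smalian: V = (A1 + A2)/2 * L,  A = pi*(D/200)^2
A1 = pi*(23.0/200)^2 = 0.041548 m^2
A2 = pi*(14.8/200)^2 = 0.017203 m^2
V = (0.041548+0.017203)/2*7.6 = 0.2233 m^3

0.2233


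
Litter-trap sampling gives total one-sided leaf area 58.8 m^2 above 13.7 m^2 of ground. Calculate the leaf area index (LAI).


Formula: LAI = total leaf area / ground area  (dimensionless)
LAI = 58.8 m^2 / 13.7 m^2
LAI = 4.29

4.29


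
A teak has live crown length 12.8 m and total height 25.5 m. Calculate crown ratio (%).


Formula: Crown Ratio = (Crown Length / Total Height) * 100
CR = (12.8 m / 25.5 m) * 100
CR = 0.502 * 100 = 50.2%

50.2


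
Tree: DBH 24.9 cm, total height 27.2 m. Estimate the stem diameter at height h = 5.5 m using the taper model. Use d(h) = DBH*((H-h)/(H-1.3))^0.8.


Taper: d(h) = DBH * ((H - h) / (H - 1.3))^0.8
Numerator = H - h = 27.2 - 5.5 = 21.7 m
Denominator = H - 1.3 = 27.2 - 1.3 = 25.9 m
Ratio = 21.7 / 25.9 = 0.83784
d = 24.9 * 0.83784^0.8 = 21.6 cm

21.6


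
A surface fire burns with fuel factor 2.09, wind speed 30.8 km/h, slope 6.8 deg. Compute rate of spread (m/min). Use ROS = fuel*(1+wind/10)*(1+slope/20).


Formula: ROS = fuel * (1 + wind/10) * (1 + slope/20)
Wind factor = 1 + 30.8/10 = 4.08
Slope factor = 1 + 6.8/20 = 1.34
ROS = 2.09 * 4.08 * 1.34 = 11.43 m/min

11.43


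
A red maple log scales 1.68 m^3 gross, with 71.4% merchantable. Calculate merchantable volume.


Formula: MV = V_total * (merchantable_pct / 100)
Merchantable fraction = 71.4% / 100 = 0.714
MV = 1.68 m^3 * 0.714 = 1.2 m^3

1.2


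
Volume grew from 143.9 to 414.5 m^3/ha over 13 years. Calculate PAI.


Formula: PAI = (V_T2 - V_T1) / (T2 - T1)
Volume increment = 414.5 - 143.9 = 270.6 m^3/ha
PAI = 270.6 / 13 = 20.82 m^3/ha/year

20.82


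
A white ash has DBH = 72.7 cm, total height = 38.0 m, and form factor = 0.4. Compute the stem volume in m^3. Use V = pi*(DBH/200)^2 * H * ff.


Formula: V = pi * (DBH/200)^2 * H * ff
Radius = DBH/200 = 72.7/200 = 0.3635 m
Radius^2 = 0.3635^2 = 0.13213225 m^2
V = pi * 0.13213225 * 38.0 * 0.4
V = 6.31 m^3

6.31


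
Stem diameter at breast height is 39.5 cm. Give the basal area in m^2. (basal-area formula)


Formula: BA = pi * (DBH/2)^2 / 10000  (cm^2 to m^2)
Radius = DBH/2 = 39.5/2 = 19.75 cm
BA = pi * 19.75^2 / 10000
   = 1225.4175 cm^2 / 10000
   = 0.1225 m^2

0.1225


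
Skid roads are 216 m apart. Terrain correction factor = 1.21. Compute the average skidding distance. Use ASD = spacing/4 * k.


Formula: ASD = (spacing / 4) * correction
Uncorrected distance = spacing / 4 = 216 / 4 = 54 m
ASD = 54 * 1.21 = 65 m

65


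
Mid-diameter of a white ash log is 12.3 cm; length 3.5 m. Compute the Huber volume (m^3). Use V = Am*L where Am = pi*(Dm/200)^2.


Huber: V = Am * L,  Am = pi*(Dm/200)^2
Am = pi*(12.3/200)^2 = 0.011882 m^2
V = 0.011882*3.5 = 0.0416 m^3

0.0416


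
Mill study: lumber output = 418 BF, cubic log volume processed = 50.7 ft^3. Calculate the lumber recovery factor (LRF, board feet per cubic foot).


Formula: LRF = Lumber Output (BF) / Log Input (ft^3)
LRF = 418 BF / 50.7 ft^3
LRF = 8.24 BF/ft^3

8.24


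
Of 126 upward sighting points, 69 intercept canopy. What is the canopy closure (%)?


Formula: Canopy closure = covered points / total points * 100
Closure = 69 / 126 * 100
Closure = 0.5476 * 100 = 54.8%

54.8


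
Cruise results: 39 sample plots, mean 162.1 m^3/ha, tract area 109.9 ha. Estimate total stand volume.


Formula: Total Volume = Mean Volume per ha * Total Area
Total Volume = 162.1 m^3/ha * 109.9 ha
Total Volume = 17815 m^3

17815


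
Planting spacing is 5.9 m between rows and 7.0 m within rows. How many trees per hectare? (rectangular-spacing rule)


Formula: TPH = 10000 m^2/ha / (spacing_x * spacing_y)
Area per tree = 5.9 m * 7.0 m = 41.3 m^2
TPH = 10000 / 41.3 = 242 trees/ha

242


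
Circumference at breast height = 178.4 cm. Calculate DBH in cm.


Formula: DBH = C / pi
DBH = 178.4 / pi
pi = 3.14159...
DBH = 56.8 cm

56.8


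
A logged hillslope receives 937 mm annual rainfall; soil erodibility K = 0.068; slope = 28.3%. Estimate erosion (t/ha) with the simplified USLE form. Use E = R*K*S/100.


Formula: E = R * K * S / 100  (simplified USLE)
R * K = 937 * 0.068 = 63.716
E = 63.716 * 28.3 / 100 = 18.03 t/ha

18.03


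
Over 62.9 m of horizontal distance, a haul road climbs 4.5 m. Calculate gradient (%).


Formula: Gradient = rise / run * 100
Gradient = 4.5 / 62.9 * 100 = 7.2%

7.2


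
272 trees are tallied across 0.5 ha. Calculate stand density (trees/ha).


Formula: Stand Density = N_trees / Area_ha
Density = 272 trees / 0.5 ha
Density = 544 trees/ha

544


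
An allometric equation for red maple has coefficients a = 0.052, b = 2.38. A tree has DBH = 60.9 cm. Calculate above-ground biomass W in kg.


Formula: W = a * DBH^b  (allometric power law)
DBH^b = 60.9^2.38 = 17676.2102
W = 0.052 * 17676.2102 = 919.2 kg

919.2


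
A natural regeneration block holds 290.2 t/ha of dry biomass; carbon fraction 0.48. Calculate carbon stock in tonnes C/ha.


Formula: Carbon Stock = Biomass * Carbon Fraction
C = 290.2 t/ha * 0.48
C = 139.3 t C/ha

139.3


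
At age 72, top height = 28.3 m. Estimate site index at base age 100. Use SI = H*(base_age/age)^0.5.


Formula: SI = H_dom * (base_age / age)^0.5
Age ratio = 100 / 72 = 1.38889
sqrt(age_ratio) = 1.17851
SI = 28.3 * 1.17851 = 33.4 m

33.4


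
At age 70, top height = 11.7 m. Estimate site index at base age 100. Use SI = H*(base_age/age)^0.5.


Formula: SI = H_dom * (base_age / age)^0.5
Age ratio = 100 / 70 = 1.42857
sqrt(age_ratio) = 1.19523
SI = 11.7 * 1.19523 = 14.0 m

14.0


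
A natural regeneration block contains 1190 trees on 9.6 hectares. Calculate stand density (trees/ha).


Formula: Stand Density = N_trees / Area_ha
Density = 1190 trees / 9.6 ha
Density = 124 trees/ha

124


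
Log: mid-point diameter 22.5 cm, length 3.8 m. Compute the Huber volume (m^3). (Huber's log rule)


Huber: V = Am * L,  Am = pi*(Dm/200)^2
Am = pi*(22.5/200)^2 = 0.039761 m^2
V = 0.039761*3.8 = 0.1511 m^3

0.1511


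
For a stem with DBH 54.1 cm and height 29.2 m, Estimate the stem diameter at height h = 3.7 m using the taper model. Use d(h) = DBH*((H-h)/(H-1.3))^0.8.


Taper: d(h) = DBH * ((H - h) / (H - 1.3))^0.8
Numerator = H - h = 29.2 - 3.7 = 25.5 m
Denominator = H - 1.3 = 29.2 - 1.3 = 27.9 m
Ratio = 25.5 / 27.9 = 0.91398
d = 54.1 * 0.91398^0.8 = 50.3 cm

50.3


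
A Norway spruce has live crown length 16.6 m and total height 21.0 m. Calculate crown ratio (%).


Formula: Crown Ratio = (Crown Length / Total Height) * 100
CR = (16.6 m / 21.0 m) * 100
CR = 0.7905 * 100 = 79.0%

79.0


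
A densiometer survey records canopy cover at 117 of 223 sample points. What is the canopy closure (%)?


Formula: Canopy closure = covered points / total points * 100
Closure = 117 / 223 * 100
Closure = 0.5247 * 100 = 52.5%

52.5


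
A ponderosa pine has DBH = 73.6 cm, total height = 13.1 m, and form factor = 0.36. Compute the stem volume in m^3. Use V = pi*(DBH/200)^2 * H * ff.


Formula: V = pi * (DBH/200)^2 * H * ff
Radius = DBH/200 = 73.6/200 = 0.368 m
Radius^2 = 0.368^2 = 0.135424 m^2
V = pi * 0.135424 * 13.1 * 0.36
V = 2.006 m^3

2.006


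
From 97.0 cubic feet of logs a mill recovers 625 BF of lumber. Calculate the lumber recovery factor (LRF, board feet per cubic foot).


Formula: LRF = Lumber Output (BF) / Log Input (ft^3)
LRF = 625 BF / 97.0 ft^3
LRF = 6.44 BF/ft^3

6.44


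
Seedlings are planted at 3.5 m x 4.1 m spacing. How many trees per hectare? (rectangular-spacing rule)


Formula: TPH = 10000 m^2/ha / (spacing_x * spacing_y)
Area per tree = 3.5 m * 4.1 m = 14.35 m^2
TPH = 10000 / 14.35 = 697 trees/ha

697


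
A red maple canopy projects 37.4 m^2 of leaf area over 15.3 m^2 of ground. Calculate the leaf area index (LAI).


Formula: LAI = total leaf area / ground area  (dimensionless)
LAI = 37.4 m^2 / 15.3 m^2
LAI = 2.44

2.44


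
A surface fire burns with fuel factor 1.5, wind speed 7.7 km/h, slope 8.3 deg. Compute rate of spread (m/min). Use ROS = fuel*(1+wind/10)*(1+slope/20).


Formula: ROS = fuel * (1 + wind/10) * (1 + slope/20)
Wind factor = 1 + 7.7/10 = 1.77
Slope factor = 1 + 8.3/20 = 1.415
ROS = 1.5 * 1.77 * 1.415 = 3.76 m/min

3.76


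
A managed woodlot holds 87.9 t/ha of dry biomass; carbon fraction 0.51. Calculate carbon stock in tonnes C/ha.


Formula: Carbon Stock = Biomass * Carbon Fraction
C = 87.9 t/ha * 0.51
C = 44.8 t C/ha

44.8


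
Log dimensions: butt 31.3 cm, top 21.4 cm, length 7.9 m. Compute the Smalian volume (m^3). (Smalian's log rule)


Smalian: V = (A1 + A2)/2 * L,  A = pi*(D/200)^2
A1 = pi*(31.3/200)^2 = 0.076945 m^2
A2 = pi*(21.4/200)^2 = 0.035968 m^2
V = (0.076945+0.035968)/2*7.9 = 0.446 m^3

0.446


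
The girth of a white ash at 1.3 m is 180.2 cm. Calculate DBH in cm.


Formula: DBH = C / pi
DBH = 180.2 / pi
pi = 3.14159...
DBH = 57.4 cm

57.4


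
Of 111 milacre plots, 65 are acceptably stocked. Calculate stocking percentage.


Formula: Stocking % = stocked plots / total plots * 100
Stocking = 65 / 111 * 100
Stocking = 0.5856 * 100 = 58.6%

58.6


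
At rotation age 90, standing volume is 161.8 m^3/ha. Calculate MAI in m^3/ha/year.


Formula: MAI = Total Volume / Stand Age
MAI = 161.8 m^3/ha / 90 years
MAI = 1.8 m^3/ha/year

1.8


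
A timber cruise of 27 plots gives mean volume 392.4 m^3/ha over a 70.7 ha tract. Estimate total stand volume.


Formula: Total Volume = Mean Volume per ha * Total Area
Total Volume = 392.4 m^3/ha * 70.7 ha
Total Volume = 27743 m^3

27743


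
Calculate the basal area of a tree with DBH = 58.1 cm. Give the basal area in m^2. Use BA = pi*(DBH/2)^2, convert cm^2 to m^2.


Formula: BA = pi * (DBH/2)^2 / 10000  (cm^2 to m^2)
Radius = DBH/2 = 58.1/2 = 29.05 cm
BA = pi * 29.05^2 / 10000
   = 2651.1979 cm^2 / 10000
   = 0.2651 m^2

0.2651


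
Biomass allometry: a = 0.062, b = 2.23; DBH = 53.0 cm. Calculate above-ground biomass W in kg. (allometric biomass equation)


Formula: W = a * DBH^b  (allometric power law)
DBH^b = 53.0^2.23 = 7000.5988
W = 0.062 * 7000.5988 = 434.0 kg

434.0


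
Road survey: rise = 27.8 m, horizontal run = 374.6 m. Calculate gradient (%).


Formula: Gradient = rise / run * 100
Gradient = 27.8 / 374.6 * 100 = 7.4%

7.4


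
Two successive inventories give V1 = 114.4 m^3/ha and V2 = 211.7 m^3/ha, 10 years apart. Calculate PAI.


Formula: PAI = (V_T2 - V_T1) / (T2 - T1)
Volume increment = 211.7 - 114.4 = 97.3 m^3/ha
PAI = 97.3 / 10 = 9.73 m^3/ha/year

9.73


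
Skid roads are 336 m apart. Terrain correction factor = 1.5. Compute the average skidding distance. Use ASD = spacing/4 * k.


Formula: ASD = (spacing / 4) * correction
Uncorrected distance = spacing / 4 = 336 / 4 = 84 m
ASD = 84 * 1.5 = 126 m

126


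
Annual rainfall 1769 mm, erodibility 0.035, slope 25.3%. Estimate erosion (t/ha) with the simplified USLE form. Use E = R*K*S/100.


Formula: E = R * K * S / 100  (simplified USLE)
R * K = 1769 * 0.035 = 61.915
E = 61.915 * 25.3 / 100 = 15.66 t/ha

15.66


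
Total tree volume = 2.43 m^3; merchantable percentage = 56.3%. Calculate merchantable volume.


Formula: MV = V_total * (merchantable_pct / 100)
Merchantable fraction = 56.3% / 100 = 0.563
MV = 2.43 m^3 * 0.563 = 1.368 m^3

1.368


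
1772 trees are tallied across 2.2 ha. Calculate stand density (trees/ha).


Formula: Stand Density = N_trees / Area_ha
Density = 1772 trees / 2.2 ha
Density = 805 trees/ha

805


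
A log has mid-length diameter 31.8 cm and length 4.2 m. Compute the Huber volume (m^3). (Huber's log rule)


Huber: V = Am * L,  Am = pi*(Dm/200)^2
Am = pi*(31.8/200)^2 = 0.079423 m^2
V = 0.079423*4.2 = 0.3336 m^3

0.3336


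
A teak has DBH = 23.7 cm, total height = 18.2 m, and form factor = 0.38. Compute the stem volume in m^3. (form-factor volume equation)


Formula: V = pi * (DBH/200)^2 * H * ff
Radius = DBH/200 = 23.7/200 = 0.1185 m
Radius^2 = 0.1185^2 = 0.01404225 m^2
V = pi * 0.01404225 * 18.2 * 0.38
V = 0.305 m^3

0.305


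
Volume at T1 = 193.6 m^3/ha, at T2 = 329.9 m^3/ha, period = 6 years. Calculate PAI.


Formula: PAI = (V_T2 - V_T1) / (T2 - T1)
Volume increment = 329.9 - 193.6 = 136.3 m^3/ha
PAI = 136.3 / 6 = 22.72 m^3/ha/year

22.72


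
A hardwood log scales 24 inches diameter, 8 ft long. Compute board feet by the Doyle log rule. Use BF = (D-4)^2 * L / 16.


Doyle: BF = (D - 4)^2 * L / 16
Adjusted diameter = 24 - 4 = 20 in
(D-4)^2 = 20^2 = 400
BF = 400 * 8 / 16 = 200 BF

200


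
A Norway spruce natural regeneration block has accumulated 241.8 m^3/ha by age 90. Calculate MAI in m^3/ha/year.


Formula: MAI = Total Volume / Stand Age
MAI = 241.8 m^3/ha / 90 years
MAI = 2.69 m^3/ha/year

2.69


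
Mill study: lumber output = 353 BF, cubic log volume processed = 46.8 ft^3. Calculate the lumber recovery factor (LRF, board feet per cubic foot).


Formula: LRF = Lumber Output (BF) / Log Input (ft^3)
LRF = 353 BF / 46.8 ft^3
LRF = 7.54 BF/ft^3

7.54


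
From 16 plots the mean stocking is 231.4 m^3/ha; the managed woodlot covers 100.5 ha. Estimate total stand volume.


Formula: Total Volume = Mean Volume per ha * Total Area
Total Volume = 231.4 m^3/ha * 100.5 ha
Total Volume = 23256 m^3

23256


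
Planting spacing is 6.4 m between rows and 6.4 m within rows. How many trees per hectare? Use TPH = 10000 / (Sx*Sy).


Formula: TPH = 10000 m^2/ha / (spacing_x * spacing_y)
Area per tree = 6.4 m * 6.4 m = 40.96 m^2
TPH = 10000 / 40.96 = 244 trees/ha

244


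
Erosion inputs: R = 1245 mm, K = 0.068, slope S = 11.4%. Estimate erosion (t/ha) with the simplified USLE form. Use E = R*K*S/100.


Formula: E = R * K * S / 100  (simplified USLE)
R * K = 1245 * 0.068 = 84.66
E = 84.66 * 11.4 / 100 = 9.65 t/ha

9.65


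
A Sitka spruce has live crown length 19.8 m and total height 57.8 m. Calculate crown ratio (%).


Formula: Crown Ratio = (Crown Length / Total Height) * 100
CR = (19.8 m / 57.8 m) * 100
CR = 0.3426 * 100 = 34.3%

34.3


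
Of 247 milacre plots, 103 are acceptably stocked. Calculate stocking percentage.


Formula: Stocking % = stocked plots / total plots * 100
Stocking = 103 / 247 * 100
Stocking = 0.417 * 100 = 41.7%

41.7


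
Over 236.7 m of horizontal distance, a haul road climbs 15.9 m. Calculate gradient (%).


Formula: Gradient = rise / run * 100
Gradient = 15.9 / 236.7 * 100 = 6.7%

6.7


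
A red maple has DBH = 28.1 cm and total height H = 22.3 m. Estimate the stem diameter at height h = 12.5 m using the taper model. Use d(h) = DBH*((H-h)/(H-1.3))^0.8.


Taper: d(h) = DBH * ((H - h) / (H - 1.3))^0.8
Numerator = H - h = 22.3 - 12.5 = 9.8 m
Denominator = H - 1.3 = 22.3 - 1.3 = 21.0 m
Ratio = 9.8 / 21.0 = 0.46667
d = 28.1 * 0.46667^0.8 = 15.3 cm

15.3


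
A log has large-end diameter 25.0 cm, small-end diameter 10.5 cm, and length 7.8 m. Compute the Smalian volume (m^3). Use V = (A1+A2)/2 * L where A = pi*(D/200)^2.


Smalian: V = (A1 + A2)/2 * L,  A = pi*(D/200)^2
A1 = pi*(25.0/200)^2 = 0.049087 m^2
A2 = pi*(10.5/200)^2 = 0.008659 m^2
V = (0.049087+0.008659)/2*7.8 = 0.2252 m^3

0.2252


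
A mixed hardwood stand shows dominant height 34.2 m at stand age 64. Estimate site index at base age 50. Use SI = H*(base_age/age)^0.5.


Formula: SI = H_dom * (base_age / age)^0.5
Age ratio = 50 / 64 = 0.78125
sqrt(age_ratio) = 0.88388
SI = 34.2 * 0.88388 = 30.2 m

30.2


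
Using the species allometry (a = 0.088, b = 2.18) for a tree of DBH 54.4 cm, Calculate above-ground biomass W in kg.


Formula: W = a * DBH^b  (allometric power law)
DBH^b = 54.4^2.18 = 6075.8298
W = 0.088 * 6075.8298 = 534.7 kg

534.7


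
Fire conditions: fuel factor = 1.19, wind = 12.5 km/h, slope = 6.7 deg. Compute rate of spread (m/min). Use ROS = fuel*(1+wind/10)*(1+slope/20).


Formula: ROS = fuel * (1 + wind/10) * (1 + slope/20)
Wind factor = 1 + 12.5/10 = 2.25
Slope factor = 1 + 6.7/20 = 1.335
ROS = 1.19 * 2.25 * 1.335 = 3.57 m/min

3.57


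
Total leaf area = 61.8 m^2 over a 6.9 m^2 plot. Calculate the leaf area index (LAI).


Formula: LAI = total leaf area / ground area  (dimensionless)
LAI = 61.8 m^2 / 6.9 m^2
LAI = 8.96

8.96


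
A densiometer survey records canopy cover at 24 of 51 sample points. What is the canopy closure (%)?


Formula: Canopy closure = covered points / total points * 100
Closure = 24 / 51 * 100
Closure = 0.4706 * 100 = 47.1%

47.1


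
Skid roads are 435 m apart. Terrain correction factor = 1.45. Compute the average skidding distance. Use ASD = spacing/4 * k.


Formula: ASD = (spacing / 4) * correction
Uncorrected distance = spacing / 4 = 435 / 4 = 108.75 m
ASD = 108.75 * 1.45 = 158 m

158


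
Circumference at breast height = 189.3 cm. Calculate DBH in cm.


Formula: DBH = C / pi
DBH = 189.3 / pi
pi = 3.14159...
DBH = 60.3 cm

60.3


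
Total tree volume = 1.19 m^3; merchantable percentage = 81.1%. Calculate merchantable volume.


Formula: MV = V_total * (merchantable_pct / 100)
Merchantable fraction = 81.1% / 100 = 0.811
MV = 1.19 m^3 * 0.811 = 0.965 m^3

0.965


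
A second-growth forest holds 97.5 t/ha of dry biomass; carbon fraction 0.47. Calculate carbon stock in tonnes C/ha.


Formula: Carbon Stock = Biomass * Carbon Fraction
C = 97.5 t/ha * 0.47
C = 45.8 t C/ha

45.8


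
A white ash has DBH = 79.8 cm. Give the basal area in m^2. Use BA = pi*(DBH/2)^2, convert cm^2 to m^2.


Formula: BA = pi * (DBH/2)^2 / 10000  (cm^2 to m^2)
Radius = DBH/2 = 79.8/2 = 39.9 cm
BA = pi * 39.9^2 / 10000
   = 5001.4469 cm^2 / 10000
   = 0.5001 m^2

0.5001


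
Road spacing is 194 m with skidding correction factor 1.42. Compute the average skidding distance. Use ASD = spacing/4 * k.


Formula: ASD = (spacing / 4) * correction
Uncorrected distance = spacing / 4 = 194 / 4 = 48.5 m
ASD = 48.5 * 1.42 = 69 m

69


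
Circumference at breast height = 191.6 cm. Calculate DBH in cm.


Formula: DBH = C / pi
DBH = 191.6 / pi
pi = 3.14159...
DBH = 61.0 cm

61.0


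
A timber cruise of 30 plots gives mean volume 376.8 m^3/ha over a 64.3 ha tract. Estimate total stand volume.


Formula: Total Volume = Mean Volume per ha * Total Area
Total Volume = 376.8 m^3/ha * 64.3 ha
Total Volume = 24228 m^3

24228


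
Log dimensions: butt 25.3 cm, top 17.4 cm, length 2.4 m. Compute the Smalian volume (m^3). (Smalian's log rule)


Smalian: V = (A1 + A2)/2 * L,  A = pi*(D/200)^2
A1 = pi*(25.3/200)^2 = 0.050273 m^2
A2 = pi*(17.4/200)^2 = 0.023779 m^2
V = (0.050273+0.023779)/2*2.4 = 0.0889 m^3

0.0889


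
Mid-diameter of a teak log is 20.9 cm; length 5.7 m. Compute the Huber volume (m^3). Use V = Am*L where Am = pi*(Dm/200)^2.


Huber: V = Am * L,  Am = pi*(Dm/200)^2
Am = pi*(20.9/200)^2 = 0.034307 m^2
V = 0.034307*5.7 = 0.1955 m^3

0.1955


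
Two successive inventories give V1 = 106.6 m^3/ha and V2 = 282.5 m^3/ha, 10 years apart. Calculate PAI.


Formula: PAI = (V_T2 - V_T1) / (T2 - T1)
Volume increment = 282.5 - 106.6 = 175.9 m^3/ha
PAI = 175.9 / 10 = 17.59 m^3/ha/year

17.59


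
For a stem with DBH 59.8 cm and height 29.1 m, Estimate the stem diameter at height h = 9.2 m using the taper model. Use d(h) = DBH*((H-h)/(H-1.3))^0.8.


Taper: d(h) = DBH * ((H - h) / (H - 1.3))^0.8
Numerator = H - h = 29.1 - 9.2 = 19.9 m
Denominator = H - 1.3 = 29.1 - 1.3 = 27.8 m
Ratio = 19.9 / 27.8 = 0.71583
d = 59.8 * 0.71583^0.8 = 45.8 cm

45.8


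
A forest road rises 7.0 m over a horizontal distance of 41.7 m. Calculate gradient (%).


Formula: Gradient = rise / run * 100
Gradient = 7.0 / 41.7 * 100 = 16.8%

16.8


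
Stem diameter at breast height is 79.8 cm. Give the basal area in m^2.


Formula: BA = pi * (DBH/2)^2 / 10000  (cm^2 to m^2)
Radius = DBH/2 = 79.8/2 = 39.9 cm
BA = pi * 39.9^2 / 10000
   = 5001.4469 cm^2 / 10000
   = 0.5001 m^2

0.5001


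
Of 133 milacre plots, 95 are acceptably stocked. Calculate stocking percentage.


Formula: Stocking % = stocked plots / total plots * 100
Stocking = 95 / 133 * 100
Stocking = 0.7143 * 100 = 71.4%

71.4


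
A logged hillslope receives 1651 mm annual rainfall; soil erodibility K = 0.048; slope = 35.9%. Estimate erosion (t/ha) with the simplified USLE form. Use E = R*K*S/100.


Formula: E = R * K * S / 100  (simplified USLE)
R * K = 1651 * 0.048 = 79.248
E = 79.248 * 35.9 / 100 = 28.45 t/ha

28.45


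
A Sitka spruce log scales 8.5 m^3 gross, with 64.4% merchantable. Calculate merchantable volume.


Formula: MV = V_total * (merchantable_pct / 100)
Merchantable fraction = 64.4% / 100 = 0.644
MV = 8.5 m^3 * 0.644 = 5.474 m^3

5.474


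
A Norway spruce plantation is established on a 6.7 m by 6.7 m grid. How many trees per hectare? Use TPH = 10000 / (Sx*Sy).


Formula: TPH = 10000 m^2/ha / (spacing_x * spacing_y)
Area per tree = 6.7 m * 6.7 m = 44.89 m^2
TPH = 10000 / 44.89 = 223 trees/ha

223


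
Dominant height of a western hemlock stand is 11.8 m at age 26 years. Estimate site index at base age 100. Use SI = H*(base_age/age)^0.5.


Formula: SI = H_dom * (base_age / age)^0.5
Age ratio = 100 / 26 = 3.84615
sqrt(age_ratio) = 1.96116
SI = 11.8 * 1.96116 = 23.1 m

23.1


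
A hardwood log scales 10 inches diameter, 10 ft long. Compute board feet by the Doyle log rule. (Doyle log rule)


Doyle: BF = (D - 4)^2 * L / 16
Adjusted diameter = 10 - 4 = 6 in
(D-4)^2 = 6^2 = 36
BF = 36 * 10 / 16 = 23 BF

23


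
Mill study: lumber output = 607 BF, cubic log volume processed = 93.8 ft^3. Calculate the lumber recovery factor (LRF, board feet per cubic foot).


Formula: LRF = Lumber Output (BF) / Log Input (ft^3)
LRF = 607 BF / 93.8 ft^3
LRF = 6.47 BF/ft^3

6.47
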